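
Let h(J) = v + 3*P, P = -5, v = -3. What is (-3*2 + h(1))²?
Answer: 576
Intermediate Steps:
h(J) = -18 (h(J) = -3 + 3*(-5) = -3 - 15 = -18)
(-3*2 + h(1))² = (-3*2 - 18)² = (-6 - 18)² = (-24)² = 576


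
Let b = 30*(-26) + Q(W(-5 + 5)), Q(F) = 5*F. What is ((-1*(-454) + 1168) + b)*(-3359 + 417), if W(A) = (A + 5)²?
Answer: -2844914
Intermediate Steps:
W(A) = (5 + A)²
b = -655 (b = 30*(-26) + 5*(5 + (-5 + 5))² = -780 + 5*(5 + 0)² = -780 + 5*5² = -780 + 5*25 = -780 + 125 = -655)
((-1*(-454) + 1168) + b)*(-3359 + 417) = ((-1*(-454) + 1168) - 655)*(-3359 + 417) = ((454 + 1168) - 655)*(-2942) = (1622 - 655)*(-2942) = 967*(-2942) = -2844914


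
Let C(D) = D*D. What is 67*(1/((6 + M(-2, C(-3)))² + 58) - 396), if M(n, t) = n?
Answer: -1963301/74 ≈ -26531.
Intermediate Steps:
C(D) = D²
67*(1/((6 + M(-2, C(-3)))² + 58) - 396) = 67*(1/((6 - 2)² + 58) - 396) = 67*(1/(4² + 58) - 396) = 67*(1/(16 + 58) - 396) = 67*(1/74 - 396) = 67*(-29303/74) = -1963301/74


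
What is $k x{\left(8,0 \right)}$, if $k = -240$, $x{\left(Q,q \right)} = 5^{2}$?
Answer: $-6000$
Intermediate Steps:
$x{\left(Q,q \right)} = 25$
$k x{\left(8,0 \right)} = \left(-240\right) 25 = -6000$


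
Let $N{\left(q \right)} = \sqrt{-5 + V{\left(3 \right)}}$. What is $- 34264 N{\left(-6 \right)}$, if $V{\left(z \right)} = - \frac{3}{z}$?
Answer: $- 34264 i \sqrt{6} \approx - 83929.0 i$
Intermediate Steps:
$N{\left(q \right)} = i \sqrt{6}$ ($N{\left(q \right)} = \sqrt{-5 - \frac{3}{3}} = \sqrt{-5 - 1} = \sqrt{-6} = i \sqrt{6}$)
$- 34264 N{\left(-6 \right)} = - 34264 i \sqrt{6}$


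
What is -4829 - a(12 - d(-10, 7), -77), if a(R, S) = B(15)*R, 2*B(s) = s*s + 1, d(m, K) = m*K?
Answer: -14095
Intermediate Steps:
d(m, K) = K*m
B(s) = 1/2 + s**2/2 (B(s) = (s*s + 1)/2 = (s**2 + 1)/2 = (1 + s**2)/2 = 1/2 + s**2/2)
a(R, S) = 113*R (a(R, S) = (1/2 + (1/2)*15**2)*R = (1/2 + (1/2)*225)*R = (1/2 + 225/2)*R = 113*R)
-4829 - a(12 - d(-10, 7), -77) = -4829 - 113*(12 - 7*(-10)) = -4829 - 113*(12 - 1*(-70)) = -4829 - 113*(12 + 70) = -4829 - 113*82 = -4829 - 1*9266 = -4829 - 9266 = -14095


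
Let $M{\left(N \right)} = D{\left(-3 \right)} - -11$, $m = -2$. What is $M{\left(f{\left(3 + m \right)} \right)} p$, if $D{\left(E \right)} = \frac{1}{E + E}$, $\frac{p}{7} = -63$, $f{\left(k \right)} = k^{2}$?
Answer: $- \frac{9555}{2} \approx -4777.5$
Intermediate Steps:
$p = -441$ ($p = 7 \left(-63\right) = -441$)
$D{\left(E \right)} = \frac{1}{2 E}$
$M{\left(N \right)} = \frac{65}{6}$ ($M{\left(N \right)} = \frac{1}{2 \left(-3\right)} - -11 = \frac{1}{2} \left(- \frac{1}{3}\right) + 11 = - \frac{1}{6} + 11 = \frac{65}{6}$)
$M{\left(f{\left(3 + m \right)} \right)} p = \frac{65}{6} \left(-441\right) = - \frac{9555}{2}$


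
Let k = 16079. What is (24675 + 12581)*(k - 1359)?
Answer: 548408320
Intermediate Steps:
(24675 + 12581)*(k - 1359) = (24675 + 12581)*(16079 - 1359) = 37256*14720 = 548408320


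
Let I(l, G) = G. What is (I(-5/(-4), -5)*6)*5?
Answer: -150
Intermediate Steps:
(I(-5/(-4), -5)*6)*5 = -5*6*5 = -30*5 = -150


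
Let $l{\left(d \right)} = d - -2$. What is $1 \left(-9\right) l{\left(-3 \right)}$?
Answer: $9$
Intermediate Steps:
$l{\left(d \right)} = 2 + d$ ($l{\left(d \right)} = d + 2 = 2 + d$)
$1 \left(-9\right) l{\left(-3 \right)} = 1 \left(-9\right) \left(2 - 3\right) = \left(-9\right) \left(-1\right) = 9$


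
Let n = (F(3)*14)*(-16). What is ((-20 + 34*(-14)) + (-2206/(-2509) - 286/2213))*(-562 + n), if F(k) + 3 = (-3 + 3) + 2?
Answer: 71495697728/427109 ≈ 1.6739e+5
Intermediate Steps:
F(k) = -1 (F(k) = -3 + ((-3 + 3) + 2) = -3 + (0 + 2) = -3 + 2 = -1)
n = 224 (n = -1*14*(-16) = -14*(-16) = 224)
((-20 + 34*(-14)) + (-2206/(-2509) - 286/2213))*(-562 + n) = ((-20 + 34*(-14)) + (-2206/(-2509) - 286/2213))*(-562 + 224) = ((-20 - 476) + (-2206*(-1/2509) - 286*1/2213))*(-338) = (-496 + (2206/2509 - 286/2213))*(-338) = (-496 + 4164304/5552417)*(-338) = -2749834528/5552417*(-338) = 71495697728/427109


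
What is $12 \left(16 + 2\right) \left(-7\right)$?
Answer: $-1512$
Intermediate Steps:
$12 \left(16 + 2\right) \left(-7\right) = 12 \cdot 18 \left(-7\right) = 216 \left(-7\right) = -1512$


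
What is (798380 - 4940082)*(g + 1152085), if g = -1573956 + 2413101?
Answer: -8247081273460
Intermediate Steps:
g = 839145
(798380 - 4940082)*(g + 1152085) = (798380 - 4940082)*(839145 + 1152085) = -4141702*1991230 = -8247081273460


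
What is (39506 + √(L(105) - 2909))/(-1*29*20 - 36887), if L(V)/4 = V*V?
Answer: -39506/37467 - √41191/37467 ≈ -1.0598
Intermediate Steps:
L(V) = 4*V² (L(V) = 4*(V*V) = 4*V²)
(39506 + √(L(105) - 2909))/(-1*29*20 - 36887) = (39506 + √(4*105² - 2909))/(-1*29*20 - 36887) = (39506 + √(4*11025 - 2909))/(-29*20 - 36887) = (39506 + √(44100 - 2909))/(-580 - 36887) = (39506 + √41191)/(-37467) = (39506 + √41191)*(-1/37467) = -39506/37467 - √41191/37467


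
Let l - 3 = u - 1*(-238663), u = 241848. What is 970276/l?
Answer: 485138/240257 ≈ 2.0192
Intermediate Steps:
l = 480514 (l = 3 + (241848 - 1*(-238663)) = 3 + (241848 + 238663) = 3 + 480511 = 480514)
970276/l = 970276/480514 = 970276*(1/480514) = 485138/240257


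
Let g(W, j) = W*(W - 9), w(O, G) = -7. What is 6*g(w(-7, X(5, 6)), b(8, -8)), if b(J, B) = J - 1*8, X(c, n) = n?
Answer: 672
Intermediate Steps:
b(J, B) = -8 + J (b(J, B) = J - 8 = -8 + J)
g(W, j) = W*(-9 + W)
6*g(w(-7, X(5, 6)), b(8, -8)) = 6*(-7*(-9 - 7)) = 6*(-7*(-16)) = 6*112 = 672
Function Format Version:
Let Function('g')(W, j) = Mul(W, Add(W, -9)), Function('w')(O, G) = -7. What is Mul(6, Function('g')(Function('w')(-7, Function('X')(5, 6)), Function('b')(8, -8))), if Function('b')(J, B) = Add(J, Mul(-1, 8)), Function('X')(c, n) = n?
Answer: 672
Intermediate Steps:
Function('b')(J, B) = Add(-8, J) (Function('b')(J, B) = Add(J, -8) = Add(-8, J))
Function('g')(W, j) = Mul(W, Add(-9, W))
Mul(6, Function('g')(Function('w')(-7, Function('X')(5, 6)), Function('b')(8, -8))) = Mul(6, Mul(-7, Add(-9, -7))) = Mul(6, Mul(-7, -16)) = Mul(6, 112) = 672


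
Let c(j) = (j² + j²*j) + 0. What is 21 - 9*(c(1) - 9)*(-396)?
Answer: -24927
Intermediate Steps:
c(j) = j² + j³ (c(j) = (j² + j³) + 0 = j² + j³)
21 - 9*(c(1) - 9)*(-396) = 21 - 9*(1²*(1 + 1) - 9)*(-396) = 21 - 9*(1*2 - 9)*(-396) = 21 - 9*(2 - 9)*(-396) = 21 - 9*(-7)*(-396) = 21 + 63*(-396) = 21 - 24948 = -24927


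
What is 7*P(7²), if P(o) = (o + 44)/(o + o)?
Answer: 93/14 ≈ 6.6429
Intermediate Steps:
P(o) = (44 + o)/(2*o) (P(o) = (44 + o)/((2*o)) = (44 + o)*(1/(2*o)) = (44 + o)/(2*o))
7*P(7²) = 7*((44 + 7²)/(2*(7²))) = 7*((½)*(44 + 49)/49) = 7*((½)*(1/49)*93) = 7*(93/98) = 93/14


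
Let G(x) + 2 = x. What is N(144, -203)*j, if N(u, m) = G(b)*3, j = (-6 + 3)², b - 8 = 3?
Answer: 243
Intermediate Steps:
b = 11 (b = 8 + 3 = 11)
G(x) = -2 + x
j = 9 (j = (-3)² = 9)
N(u, m) = 27 (N(u, m) = (-2 + 11)*3 = 9*3 = 27)
N(144, -203)*j = 27*9 = 243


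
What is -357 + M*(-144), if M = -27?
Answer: 3531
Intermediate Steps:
-357 + M*(-144) = -357 - 27*(-144) = -357 + 3888 = 3531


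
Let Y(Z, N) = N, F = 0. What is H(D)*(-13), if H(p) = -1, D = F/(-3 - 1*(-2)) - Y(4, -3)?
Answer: 13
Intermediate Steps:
D = 3 (D = 0/(-3 - 1*(-2)) - 1*(-3) = 0/(-3 + 2) + 3 = 0/(-1) + 3 = 0*(-1) + 3 = 0 + 3 = 3)
H(D)*(-13) = -1*(-13) = 13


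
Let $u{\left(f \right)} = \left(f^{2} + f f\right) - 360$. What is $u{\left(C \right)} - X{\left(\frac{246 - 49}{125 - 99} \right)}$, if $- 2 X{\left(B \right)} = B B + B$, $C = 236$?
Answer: $\frac{150159195}{1352} \approx 1.1106 \cdot 10^{5}$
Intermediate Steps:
$u{\left(f \right)} = -360 + 2 f^{2}$ ($u{\left(f \right)} = \left(f^{2} + f^{2}\right) - 360 = 2 f^{2} - 360 = -360 + 2 f^{2}$)
$X{\left(B \right)} = - \frac{B}{2} - \frac{B^{2}}{2}$ ($X{\left(B \right)} = - \frac{B B + B}{2} = - \frac{B^{2} + B}{2} = - \frac{B + B^{2}}{2} = - \frac{B}{2} - \frac{B^{2}}{2}$)
$u{\left(C \right)} - X{\left(\frac{246 - 49}{125 - 99} \right)} = \left(-360 + 2 \cdot 236^{2}\right) - - \frac{\frac{246 - 49}{125 - 99} \left(1 + \frac{246 - 49}{125 - 99}\right)}{2} = \left(-360 + 2 \cdot 55696\right) - - \frac{\frac{197}{26} \left(1 + \frac{197}{26}\right)}{2} = \left(-360 + 111392\right) - - \frac{197 \cdot \frac{1}{26} \left(1 + 197 \cdot \frac{1}{26}\right)}{2} = 111032 - \left(- \frac{1}{2}\right) \frac{197}{26} \left(1 + \frac{197}{26}\right) = 111032 - \left(- \frac{1}{2}\right) \frac{197}{26} \cdot \frac{223}{26} = 111032 - - \frac{43931}{1352} = 111032 + \frac{43931}{1352} = \frac{150159195}{1352}$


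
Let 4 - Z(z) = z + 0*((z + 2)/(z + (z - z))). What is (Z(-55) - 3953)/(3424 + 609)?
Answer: -3894/4033 ≈ -0.96553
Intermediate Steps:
Z(z) = 4 - z (Z(z) = 4 - (z + 0*((z + 2)/(z + (z - z)))) = 4 - (z + 0*((2 + z)/(z + 0))) = 4 - (z + 0*((2 + z)/z)) = 4 - (z + 0) = 4 - z)
(Z(-55) - 3953)/(3424 + 609) = ((4 - 1*(-55)) - 3953)/(3424 + 609) = ((4 + 55) - 3953)/4033 = (59 - 3953)*(1/4033) = -3894*1/4033 = -3894/4033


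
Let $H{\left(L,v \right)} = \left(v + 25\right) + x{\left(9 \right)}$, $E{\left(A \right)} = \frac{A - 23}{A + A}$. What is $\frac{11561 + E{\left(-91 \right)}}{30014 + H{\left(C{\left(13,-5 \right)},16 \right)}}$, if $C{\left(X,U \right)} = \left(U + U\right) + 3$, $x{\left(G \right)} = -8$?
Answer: $\frac{1052108}{2734277} \approx 0.38478$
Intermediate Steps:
$E{\left(A \right)} = \frac{-23 + A}{2 A}$
$C{\left(X,U \right)} = 3 + 2 U$ ($C{\left(X,U \right)} = 2 U + 3 = 3 + 2 U$)
$H{\left(L,v \right)} = 17 + v$ ($H{\left(L,v \right)} = \left(v + 25\right) - 8 = \left(25 + v\right) - 8 = 17 + v$)
$\frac{11561 + E{\left(-91 \right)}}{30014 + H{\left(C{\left(13,-5 \right)},16 \right)}} = \frac{11561 + \frac{-23 - 91}{2 \left(-91\right)}}{30014 + \left(17 + 16\right)} = \frac{11561 + \frac{1}{2} \left(- \frac{1}{91}\right) \left(-114\right)}{30014 + 33} = \frac{11561 + \frac{57}{91}}{30047} = \frac{1052108}{91} \cdot \frac{1}{30047} = \frac{1052108}{2734277}$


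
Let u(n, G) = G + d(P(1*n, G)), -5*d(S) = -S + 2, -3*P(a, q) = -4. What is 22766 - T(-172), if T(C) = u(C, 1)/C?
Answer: 58736293/2580 ≈ 22766.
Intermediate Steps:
P(a, q) = 4/3 (P(a, q) = -⅓*(-4) = 4/3)
d(S) = -⅖ + S/5 (d(S) = -(-S + 2)/5 = -(2 - S)/5 = -⅖ + S/5)
u(n, G) = -2/15 + G (u(n, G) = G + (-⅖ + (⅕)*(4/3)) = G + (-⅖ + 4/15) = G - 2/15 = -2/15 + G)
T(C) = 13/(15*C) (T(C) = (-2/15 + 1)/C = 13/(15*C))
22766 - T(-172) = 22766 - 13/(15*(-172)) = 22766 - 13*(-1)/(15*172) = 22766 - 1*(-13/2580) = 22766 + 13/2580 = 58736293/2580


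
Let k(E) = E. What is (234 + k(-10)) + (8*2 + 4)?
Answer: 244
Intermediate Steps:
(234 + k(-10)) + (8*2 + 4) = (234 - 10) + (8*2 + 4) = 224 + (16 + 4) = 224 + 20 = 244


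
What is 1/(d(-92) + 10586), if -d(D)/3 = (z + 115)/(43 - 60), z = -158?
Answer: 17/179833 ≈ 9.4532e-5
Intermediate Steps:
d(D) = -129/17 (d(D) = -3*(-158 + 115)/(43 - 60) = -(-129)/(-17) = -(-129)*(-1)/17 = -3*43/17 = -129/17)
1/(d(-92) + 10586) = 1/(-129/17 + 10586) = 1/(179833/17) = 17/179833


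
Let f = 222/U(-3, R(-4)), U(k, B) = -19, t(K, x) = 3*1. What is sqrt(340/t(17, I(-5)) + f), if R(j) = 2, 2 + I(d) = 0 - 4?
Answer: sqrt(330258)/57 ≈ 10.082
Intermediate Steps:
I(d) = -6 (I(d) = -2 + (0 - 4) = -2 - 4 = -6)
t(K, x) = 3
f = -222/19 (f = 222/(-19) = 222*(-1/19) = -222/19 ≈ -11.684)
sqrt(340/t(17, I(-5)) + f) = sqrt(340/3 - 222/19) = sqrt(5794/57) = sqrt(330258)/57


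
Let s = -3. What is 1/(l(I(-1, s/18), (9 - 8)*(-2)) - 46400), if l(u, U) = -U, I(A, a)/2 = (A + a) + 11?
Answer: -1/46398 ≈ -2.1553e-5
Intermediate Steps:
I(A, a) = 22 + 2*A + 2*a (I(A, a) = 2*((A + a) + 11) = 2*(11 + A + a) = 22 + 2*A + 2*a)
1/(l(I(-1, s/18), (9 - 8)*(-2)) - 46400) = 1/(-(9 - 8)*(-2) - 46400) = 1/(-(-2) - 46400) = 1/(-1*(-2) - 46400) = 1/(2 - 46400) = 1/(-46398) = -1/46398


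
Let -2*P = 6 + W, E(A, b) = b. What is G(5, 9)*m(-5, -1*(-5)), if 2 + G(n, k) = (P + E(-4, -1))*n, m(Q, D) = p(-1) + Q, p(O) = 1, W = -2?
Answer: 68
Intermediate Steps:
P = -2 (P = -(6 - 2)/2 = -½*4 = -2)
m(Q, D) = 1 + Q
G(n, k) = -2 - 3*n (G(n, k) = -2 + (-2 - 1)*n = -2 - 3*n)
G(5, 9)*m(-5, -1*(-5)) = (-2 - 3*5)*(1 - 5) = (-2 - 15)*(-4) = -17*(-4) = 68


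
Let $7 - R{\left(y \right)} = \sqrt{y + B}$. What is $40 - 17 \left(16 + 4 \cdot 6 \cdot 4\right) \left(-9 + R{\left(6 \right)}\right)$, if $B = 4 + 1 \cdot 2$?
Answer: $3848 + 3808 \sqrt{3} \approx 10444.0$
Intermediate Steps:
$B = 6$ ($B = 4 + 2 = 6$)
$R{\left(y \right)} = 7 - \sqrt{6 + y}$ ($R{\left(y \right)} = 7 - \sqrt{y + 6} = 7 - \sqrt{6 + y}$)
$40 - 17 \left(16 + 4 \cdot 6 \cdot 4\right) \left(-9 + R{\left(6 \right)}\right) = 40 - 17 \left(16 + 4 \cdot 6 \cdot 4\right) \left(-9 + \left(7 - \sqrt{6 + 6}\right)\right) = 40 - 17 \left(16 + 24 \cdot 4\right) \left(-9 + \left(7 - \sqrt{12}\right)\right) = 40 - 17 \left(16 + 96\right) \left(-9 + \left(7 - 2 \sqrt{3}\right)\right) = 40 - 17 \cdot 112 \left(-9 + \left(7 - 2 \sqrt{3}\right)\right) = 40 - 17 \cdot 112 \left(-2 - 2 \sqrt{3}\right) = 40 - 17 \left(-224 - 224 \sqrt{3}\right) = 40 + \left(3808 + 3808 \sqrt{3}\right) = 3848 + 3808 \sqrt{3}$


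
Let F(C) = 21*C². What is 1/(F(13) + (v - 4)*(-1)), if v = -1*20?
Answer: 1/3573 ≈ 0.00027988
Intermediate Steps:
v = -20
1/(F(13) + (v - 4)*(-1)) = 1/(21*13² + (-20 - 4)*(-1)) = 1/(21*169 - 24*(-1)) = 1/(3549 + 24) = 1/3573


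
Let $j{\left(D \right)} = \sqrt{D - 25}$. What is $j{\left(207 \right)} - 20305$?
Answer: $-20305 + \sqrt{182} \approx -20292.0$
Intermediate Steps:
$j{\left(D \right)} = \sqrt{-25 + D}$
$j{\left(207 \right)} - 20305 = \sqrt{-25 + 207} - 20305 = \sqrt{182} - 20305 = -20305 + \sqrt{182}$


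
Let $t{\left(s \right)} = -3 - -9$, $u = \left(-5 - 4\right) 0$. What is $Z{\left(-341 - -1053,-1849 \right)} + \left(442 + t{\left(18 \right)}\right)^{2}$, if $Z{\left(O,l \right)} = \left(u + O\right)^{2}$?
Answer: $707648$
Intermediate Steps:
$u = 0$ ($u = \left(-9\right) 0 = 0$)
$t{\left(s \right)} = 6$ ($t{\left(s \right)} = -3 + 9 = 6$)
$Z{\left(O,l \right)} = O^{2}$ ($Z{\left(O,l \right)} = \left(0 + O\right)^{2} = O^{2}$)
$Z{\left(-341 - -1053,-1849 \right)} + \left(442 + t{\left(18 \right)}\right)^{2} = \left(-341 - -1053\right)^{2} + \left(442 + 6\right)^{2} = \left(-341 + 1053\right)^{2} + 448^{2} = 712^{2} + 200704 = 506944 + 200704 = 707648$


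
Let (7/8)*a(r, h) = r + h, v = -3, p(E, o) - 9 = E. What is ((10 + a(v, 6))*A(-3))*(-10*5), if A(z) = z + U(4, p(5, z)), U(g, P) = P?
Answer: -51700/7 ≈ -7385.7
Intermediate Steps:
p(E, o) = 9 + E
A(z) = 14 + z (A(z) = z + (9 + 5) = z + 14 = 14 + z)
a(r, h) = 8*h/7 + 8*r/7 (a(r, h) = 8*(r + h)/7 = 8*(h + r)/7 = 8*h/7 + 8*r/7)
((10 + a(v, 6))*A(-3))*(-10*5) = ((10 + ((8/7)*6 + (8/7)*(-3)))*(14 - 3))*(-10*5) = ((10 + (48/7 - 24/7))*11)*(-50) = ((10 + 24/7)*11)*(-50) = ((94/7)*11)*(-50) = (1034/7)*(-50) = -51700/7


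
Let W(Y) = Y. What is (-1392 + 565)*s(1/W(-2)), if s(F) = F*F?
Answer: -827/4 ≈ -206.75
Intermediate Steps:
s(F) = F**2
(-1392 + 565)*s(1/W(-2)) = (-1392 + 565)*(1/(-2))**2 = -827*(-1/2)**2 = -827*1/4 = -827/4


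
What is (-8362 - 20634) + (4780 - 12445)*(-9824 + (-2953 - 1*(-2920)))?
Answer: 75524909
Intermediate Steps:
(-8362 - 20634) + (4780 - 12445)*(-9824 + (-2953 - 1*(-2920))) = -28996 - 7665*(-9824 + (-2953 + 2920)) = -28996 - 7665*(-9824 - 33) = -28996 - 7665*(-9857) = -28996 + 75553905 = 75524909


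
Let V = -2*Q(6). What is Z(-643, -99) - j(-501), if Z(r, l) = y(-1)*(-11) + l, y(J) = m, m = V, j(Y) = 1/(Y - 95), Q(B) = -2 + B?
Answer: -6555/596 ≈ -10.998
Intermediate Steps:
j(Y) = 1/(-95 + Y)
V = -8 (V = -2*(-2 + 6) = -2*4 = -8)
m = -8
y(J) = -8
Z(r, l) = 88 + l (Z(r, l) = -8*(-11) + l = 88 + l)
Z(-643, -99) - j(-501) = (88 - 99) - 1/(-95 - 501) = -11 - 1/(-596) = -11 - 1*(-1/596) = -11 + 1/596 = -6555/596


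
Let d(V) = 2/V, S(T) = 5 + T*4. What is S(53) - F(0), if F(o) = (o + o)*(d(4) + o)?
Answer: 217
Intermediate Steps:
S(T) = 5 + 4*T
F(o) = 2*o*(½ + o) (F(o) = (o + o)*(2/4 + o) = (2*o)*(2*(¼) + o) = (2*o)*(½ + o) = 2*o*(½ + o))
S(53) - F(0) = (5 + 4*53) - 0*(1 + 2*0) = (5 + 212) - 0*(1 + 0) = 217 - 0 = 217 - 1*0 = 217 + 0 = 217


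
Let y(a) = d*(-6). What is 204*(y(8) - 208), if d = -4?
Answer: -37536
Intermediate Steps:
y(a) = 24 (y(a) = -4*(-6) = 24)
204*(y(8) - 208) = 204*(24 - 208) = 204*(-184) = -37536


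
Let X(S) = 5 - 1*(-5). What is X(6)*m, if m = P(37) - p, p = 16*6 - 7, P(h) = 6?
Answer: -830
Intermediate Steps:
p = 89 (p = 96 - 7 = 89)
X(S) = 10 (X(S) = 5 + 5 = 10)
m = -83 (m = 6 - 1*89 = 6 - 89 = -83)
X(6)*m = 10*(-83) = -830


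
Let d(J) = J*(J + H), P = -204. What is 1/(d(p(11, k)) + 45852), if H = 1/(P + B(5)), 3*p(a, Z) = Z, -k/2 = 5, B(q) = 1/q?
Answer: 9171/420610742 ≈ 2.1804e-5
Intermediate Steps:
B(q) = 1/q
k = -10 (k = -2*5 = -10)
p(a, Z) = Z/3
H = -5/1019 (H = 1/(-204 + 1/5) = 1/(-204 + ⅕) = 1/(-1019/5) = -5/1019 ≈ -0.0049068)
d(J) = J*(-5/1019 + J) (d(J) = J*(J - 5/1019) = J*(-5/1019 + J))
1/(d(p(11, k)) + 45852) = 1/(((⅓)*(-10))*(-5 + 1019*((⅓)*(-10)))/1019 + 45852) = 1/((1/1019)*(-10/3)*(-5 + 1019*(-10/3)) + 45852) = 1/((1/1019)*(-10/3)*(-5 - 10190/3) + 45852) = 1/((1/1019)*(-10/3)*(-10205/3) + 45852) = 1/(102050/9171 + 45852) = 1/(420610742/9171) = 9171/420610742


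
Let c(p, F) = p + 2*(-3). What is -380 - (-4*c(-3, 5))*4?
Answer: -524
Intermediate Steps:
c(p, F) = -6 + p (c(p, F) = p - 6 = -6 + p)
-380 - (-4*c(-3, 5))*4 = -380 - (-4*(-6 - 3))*4 = -380 - (-4*(-9))*4 = -380 - 36*4 = -380 - 1*144 = -380 - 144 = -524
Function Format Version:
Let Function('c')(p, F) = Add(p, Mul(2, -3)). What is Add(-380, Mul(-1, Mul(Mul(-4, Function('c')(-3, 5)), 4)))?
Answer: -524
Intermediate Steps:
Function('c')(p, F) = Add(-6, p) (Function('c')(p, F) = Add(p, -6) = Add(-6, p))
Add(-380, Mul(-1, Mul(Mul(-4, Function('c')(-3, 5)), 4))) = Add(-380, Mul(-1, Mul(Mul(-4, Add(-6, -3)), 4))) = Add(-380, Mul(-1, Mul(Mul(-4, -9), 4))) = Add(-380, Mul(-1, Mul(36, 4))) = Add(-380, Mul(-1, 144)) = Add(-380, -144) = -524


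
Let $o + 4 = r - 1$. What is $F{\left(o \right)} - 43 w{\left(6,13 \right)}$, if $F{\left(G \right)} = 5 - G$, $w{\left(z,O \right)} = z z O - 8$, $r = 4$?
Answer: $-19774$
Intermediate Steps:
$o = -1$ ($o = -4 + \left(4 - 1\right) = -4 + 3 = -1$)
$w{\left(z,O \right)} = -8 + O z^{2}$ ($w{\left(z,O \right)} = z^{2} O - 8 = O z^{2} - 8 = -8 + O z^{2}$)
$F{\left(o \right)} - 43 w{\left(6,13 \right)} = \left(5 - -1\right) - 43 \left(-8 + 13 \cdot 6^{2}\right) = \left(5 + 1\right) - 43 \left(-8 + 13 \cdot 36\right) = 6 - 43 \left(-8 + 468\right) = 6 - 19780 = -19774$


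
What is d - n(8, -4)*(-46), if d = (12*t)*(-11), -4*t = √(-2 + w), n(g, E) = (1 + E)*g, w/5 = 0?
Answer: -1104 + 33*I*√2 ≈ -1104.0 + 46.669*I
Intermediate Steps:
w = 0 (w = 5*0 = 0)
n(g, E) = g*(1 + E)
t = -I*√2/4 (t = -√(-2 + 0)/4 = -I*√2/4 ≈ -0.35355*I)
d = 33*I*√2 (d = (12*(-I*√2/4))*(-11) = -3*I*√2*(-11) = 33*I*√2 ≈ 46.669*I)
d - n(8, -4)*(-46) = 33*I*√2 - 8*(1 - 4)*(-46) = 33*I*√2 - 8*(-3)*(-46) = 33*I*√2 - (-24)*(-46) = 33*I*√2 - 1*1104 = 33*I*√2 - 1104 = -1104 + 33*I*√2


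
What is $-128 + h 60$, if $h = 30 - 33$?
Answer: $-308$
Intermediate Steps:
$h = -3$ ($h = 30 - 33 = -3$)
$-128 + h 60 = -128 - 180 = -308$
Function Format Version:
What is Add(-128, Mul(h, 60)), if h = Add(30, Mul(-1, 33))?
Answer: -308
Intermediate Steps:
h = -3 (h = Add(30, -33) = -3)
Add(-128, Mul(h, 60)) = Add(-128, Mul(-3, 60)) = Add(-128, -180) = -308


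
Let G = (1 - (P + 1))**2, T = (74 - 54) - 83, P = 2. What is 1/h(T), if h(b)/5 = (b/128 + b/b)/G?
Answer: 512/325 ≈ 1.5754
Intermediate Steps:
T = -63 (T = 20 - 83 = -63)
G = 4 (G = (1 - (2 + 1))**2 = (1 - 1*3)**2 = (1 - 3)**2 = (-2)**2 = 4)
h(b) = 5/4 + 5*b/512 (h(b) = 5*((b/128 + b/b)/4) = 5*((b*(1/128) + 1)*(1/4)) = 5*((b/128 + 1)*(1/4)) = 5*((1 + b/128)*(1/4)) = 5*(1/4 + b/512) = 5/4 + 5*b/512)
1/h(T) = 1/(5/4 + (5/512)*(-63)) = 1/(5/4 - 315/512) = 1/(325/512) = 512/325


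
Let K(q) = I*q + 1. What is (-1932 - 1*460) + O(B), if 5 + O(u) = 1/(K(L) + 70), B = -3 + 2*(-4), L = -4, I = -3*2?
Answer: -227714/95 ≈ -2397.0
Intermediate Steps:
I = -6
K(q) = 1 - 6*q (K(q) = -6*q + 1 = 1 - 6*q)
B = -11 (B = -3 - 8 = -11)
O(u) = -474/95 (O(u) = -5 + 1/((1 - 6*(-4)) + 70) = -5 + 1/((1 + 24) + 70) = -5 + 1/(25 + 70) = -5 + 1/95 = -474/95)
(-1932 - 1*460) + O(B) = (-1932 - 1*460) - 474/95 = (-1932 - 460) - 474/95 = -2392 - 474/95 = -227714/95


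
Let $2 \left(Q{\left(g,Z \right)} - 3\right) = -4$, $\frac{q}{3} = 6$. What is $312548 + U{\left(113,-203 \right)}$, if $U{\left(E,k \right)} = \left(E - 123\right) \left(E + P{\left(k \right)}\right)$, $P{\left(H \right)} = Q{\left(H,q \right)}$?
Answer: $311408$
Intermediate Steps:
$q = 18$ ($q = 3 \cdot 6 = 18$)
$Q{\left(g,Z \right)} = 1$ ($Q{\left(g,Z \right)} = 3 + \frac{1}{2} \left(-4\right) = 3 - 2 = 1$)
$P{\left(H \right)} = 1$
$U{\left(E,k \right)} = \left(1 + E\right) \left(-123 + E\right)$ ($U{\left(E,k \right)} = \left(E - 123\right) \left(E + 1\right) = \left(-123 + E\right) \left(1 + E\right) = \left(1 + E\right) \left(-123 + E\right)$)
$312548 + U{\left(113,-203 \right)} = 312548 - \left(13909 - 12769\right) = 312548 - 1140 = 311408$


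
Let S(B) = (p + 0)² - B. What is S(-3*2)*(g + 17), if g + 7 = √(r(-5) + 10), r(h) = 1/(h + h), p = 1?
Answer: 70 + 21*√110/10 ≈ 92.025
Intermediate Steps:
r(h) = 1/(2*h)
S(B) = 1 - B (S(B) = (1 + 0)² - B = 1² - B = 1 - B)
g = -7 + 3*√110/10 (g = -7 + √((½)/(-5) + 10) = -7 + √((½)*(-⅕) + 10) = -7 + √(-⅒ + 10) = -7 + √(99/10) = -7 + 3*√110/10 ≈ -3.8536)
S(-3*2)*(g + 17) = (1 - (-3)*2)*((-7 + 3*√110/10) + 17) = (1 - 1*(-6))*(10 + 3*√110/10) = (1 + 6)*(10 + 3*√110/10) = 7*(10 + 3*√110/10) = 70 + 21*√110/10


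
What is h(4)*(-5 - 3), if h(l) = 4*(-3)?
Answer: 96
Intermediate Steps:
h(l) = -12
h(4)*(-5 - 3) = -12*(-5 - 3) = -12*(-8) = 96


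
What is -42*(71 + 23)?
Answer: -3948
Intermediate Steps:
-42*(71 + 23) = -42*94 = -3948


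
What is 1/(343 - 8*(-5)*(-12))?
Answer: -1/137 ≈ -0.0072993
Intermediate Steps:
1/(343 - 8*(-5)*(-12)) = 1/(343 + 40*(-12)) = 1/(343 - 480) = 1/(-137) = -1/137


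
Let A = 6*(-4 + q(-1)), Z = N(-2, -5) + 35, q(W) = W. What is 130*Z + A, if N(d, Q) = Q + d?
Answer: 3610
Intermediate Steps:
Z = 28 (Z = (-5 - 2) + 35 = -7 + 35 = 28)
A = -30 (A = 6*(-4 - 1) = 6*(-5) = -30)
130*Z + A = 130*28 - 30 = 3640 - 30 = 3610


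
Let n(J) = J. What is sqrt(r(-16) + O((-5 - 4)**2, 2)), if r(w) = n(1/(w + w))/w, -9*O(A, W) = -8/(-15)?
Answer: I*sqrt(118830)/1440 ≈ 0.23939*I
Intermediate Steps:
O(A, W) = -8/135 (O(A, W) = -(-8)/(9*(-15)) = -(-8)*(-1)/(9*15) = -1/9*8/15 = -8/135)
r(w) = 1/(2*w**2) (r(w) = 1/((w + w)*w) = 1/(((2*w))*w) = (1/(2*w))/w = 1/(2*w**2))
sqrt(r(-16) + O((-5 - 4)**2, 2)) = sqrt((1/2)/(-16)**2 - 8/135) = sqrt((1/2)*(1/256) - 8/135) = sqrt(1/512 - 8/135) = sqrt(-3961/69120) = I*sqrt(118830)/1440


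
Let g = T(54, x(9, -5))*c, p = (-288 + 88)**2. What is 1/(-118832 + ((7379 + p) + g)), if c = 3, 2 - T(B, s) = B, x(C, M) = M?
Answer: -1/71609 ≈ -1.3965e-5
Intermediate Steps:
T(B, s) = 2 - B
p = 40000 (p = (-200)**2 = 40000)
g = -156 (g = (2 - 1*54)*3 = (2 - 54)*3 = -52*3 = -156)
1/(-118832 + ((7379 + p) + g)) = 1/(-118832 + ((7379 + 40000) - 156)) = 1/(-118832 + (47379 - 156)) = 1/(-118832 + 47223) = 1/(-71609) = -1/71609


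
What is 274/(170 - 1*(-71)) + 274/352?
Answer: 81241/42416 ≈ 1.9153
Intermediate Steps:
274/(170 - 1*(-71)) + 274/352 = 274/(170 + 71) + 274*(1/352) = 274/241 + 137/176 = 81241/42416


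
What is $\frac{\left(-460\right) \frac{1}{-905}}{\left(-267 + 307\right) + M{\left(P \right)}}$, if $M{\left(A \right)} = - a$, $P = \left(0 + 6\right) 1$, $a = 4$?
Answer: $\frac{23}{1629} \approx 0.014119$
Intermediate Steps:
$P = 6$ ($P = 6 \cdot 1 = 6$)
$M{\left(A \right)} = -4$ ($M{\left(A \right)} = \left(-1\right) 4 = -4$)
$\frac{\left(-460\right) \frac{1}{-905}}{\left(-267 + 307\right) + M{\left(P \right)}} = \frac{\left(-460\right) \frac{1}{-905}}{\left(-267 + 307\right) - 4} = \frac{\left(-460\right) \left(- \frac{1}{905}\right)}{40 - 4} = \frac{92}{181 \cdot 36} = \frac{92}{181} \cdot \frac{1}{36} = \frac{23}{1629}$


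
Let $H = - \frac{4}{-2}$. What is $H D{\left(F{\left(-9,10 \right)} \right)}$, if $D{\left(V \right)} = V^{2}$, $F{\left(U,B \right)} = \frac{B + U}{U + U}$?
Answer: $\frac{1}{162} \approx 0.0061728$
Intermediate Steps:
$F{\left(U,B \right)} = \frac{B + U}{2 U}$
$H = 2$ ($H = \left(-4\right) \left(- \frac{1}{2}\right) = 2$)
$H D{\left(F{\left(-9,10 \right)} \right)} = 2 \left(\frac{10 - 9}{2 \left(-9\right)}\right)^{2} = 2 \left(\frac{1}{2} \left(- \frac{1}{9}\right) 1\right)^{2} = 2 \left(- \frac{1}{18}\right)^{2} = 2 \cdot \frac{1}{324} = \frac{1}{162}$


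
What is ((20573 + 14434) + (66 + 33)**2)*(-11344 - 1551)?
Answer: -577799160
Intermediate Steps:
((20573 + 14434) + (66 + 33)**2)*(-11344 - 1551) = (35007 + 99**2)*(-12895) = (35007 + 9801)*(-12895) = 44808*(-12895) = -577799160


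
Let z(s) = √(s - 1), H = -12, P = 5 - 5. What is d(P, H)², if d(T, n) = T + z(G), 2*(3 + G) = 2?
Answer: -3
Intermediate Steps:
P = 0
G = -2 (G = -3 + (½)*2 = -3 + 1 = -2)
z(s) = √(-1 + s)
d(T, n) = T + I*√3 (d(T, n) = T + √(-1 - 2) = T + √(-3) = T + I*√3)
d(P, H)² = (0 + I*√3)² = (I*√3)² = -3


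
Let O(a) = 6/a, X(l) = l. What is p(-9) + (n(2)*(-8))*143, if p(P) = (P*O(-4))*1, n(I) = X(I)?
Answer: -4549/2 ≈ -2274.5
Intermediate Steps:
n(I) = I
p(P) = -3*P/2 (p(P) = (P*(6/(-4)))*1 = (P*(6*(-¼)))*1 = (P*(-3/2))*1 = -3*P/2*1 = -3*P/2)
p(-9) + (n(2)*(-8))*143 = -3/2*(-9) + (2*(-8))*143 = 27/2 - 16*143 = 27/2 - 2288 = -4549/2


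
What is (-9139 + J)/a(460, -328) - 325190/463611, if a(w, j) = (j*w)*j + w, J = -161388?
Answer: -703148635739/997551788700 ≈ -0.70487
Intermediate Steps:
a(w, j) = w + w*j² (a(w, j) = w*j² + w = w + w*j²)
(-9139 + J)/a(460, -328) - 325190/463611 = (-9139 - 161388)/((460*(1 + (-328)²))) - 325190/463611 = -170527*1/(460*(1 + 107584)) - 325190*1/463611 = -170527/(460*107585) - 325190/463611 = -170527/49489100 - 325190/463611 = -703148635739/997551788700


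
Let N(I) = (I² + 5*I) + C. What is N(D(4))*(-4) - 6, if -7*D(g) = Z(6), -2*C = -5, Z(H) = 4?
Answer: -288/49 ≈ -5.8775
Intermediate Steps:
C = 5/2 (C = -½*(-5) = 5/2 ≈ 2.5000)
D(g) = -4/7 (D(g) = -⅐*4 = -4/7)
N(I) = 5/2 + I² + 5*I (N(I) = (I² + 5*I) + 5/2 = 5/2 + I² + 5*I)
N(D(4))*(-4) - 6 = (5/2 + (-4/7)² + 5*(-4/7))*(-4) - 6 = (5/2 + 16/49 - 20/7)*(-4) - 6 = -3/98*(-4) - 6 = 6/49 - 6 = -288/49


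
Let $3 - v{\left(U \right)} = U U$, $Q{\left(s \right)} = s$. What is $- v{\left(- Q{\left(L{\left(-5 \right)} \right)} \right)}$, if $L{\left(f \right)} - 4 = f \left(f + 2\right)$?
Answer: $358$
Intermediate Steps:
$L{\left(f \right)} = 4 + f \left(2 + f\right)$ ($L{\left(f \right)} = 4 + f \left(f + 2\right) = 4 + f \left(2 + f\right)$)
$v{\left(U \right)} = 3 - U^{2}$ ($v{\left(U \right)} = 3 - U U = 3 - U^{2}$)
$- v{\left(- Q{\left(L{\left(-5 \right)} \right)} \right)} = - (3 - \left(- (4 + \left(-5\right)^{2} + 2 \left(-5\right))\right)^{2}) = - (3 - \left(- (4 + 25 - 10)\right)^{2}) = - (3 - \left(\left(-1\right) 19\right)^{2}) = - (3 - \left(-19\right)^{2}) = - (3 - 361) = \left(-1\right) \left(-358\right) = 358$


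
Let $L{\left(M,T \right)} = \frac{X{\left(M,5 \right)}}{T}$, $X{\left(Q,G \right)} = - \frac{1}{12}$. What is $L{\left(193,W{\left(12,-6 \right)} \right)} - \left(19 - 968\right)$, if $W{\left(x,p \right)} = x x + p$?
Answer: $\frac{1571543}{1656} \approx 949.0$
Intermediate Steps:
$X{\left(Q,G \right)} = - \frac{1}{12}$ ($X{\left(Q,G \right)} = \left(-1\right) \frac{1}{12} = - \frac{1}{12}$)
$W{\left(x,p \right)} = p + x^{2}$ ($W{\left(x,p \right)} = x^{2} + p = p + x^{2}$)
$L{\left(M,T \right)} = - \frac{1}{12 T}$
$L{\left(193,W{\left(12,-6 \right)} \right)} - \left(19 - 968\right) = - \frac{1}{12 \left(-6 + 12^{2}\right)} - \left(19 - 968\right) = - \frac{1}{12 \left(-6 + 144\right)} - \left(19 - 968\right) = - \frac{1}{12 \cdot 138} - -949 = \left(- \frac{1}{12}\right) \frac{1}{138} + 949 = - \frac{1}{1656} + 949 = \frac{1571543}{1656}$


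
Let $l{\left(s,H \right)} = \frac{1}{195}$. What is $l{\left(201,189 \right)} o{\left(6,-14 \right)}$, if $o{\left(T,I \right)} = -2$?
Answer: $- \frac{2}{195} \approx -0.010256$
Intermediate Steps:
$l{\left(s,H \right)} = \frac{1}{195}$
$l{\left(201,189 \right)} o{\left(6,-14 \right)} = \frac{1}{195} \left(-2\right) = - \frac{2}{195}$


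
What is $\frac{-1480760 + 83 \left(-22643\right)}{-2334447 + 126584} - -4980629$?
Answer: $\frac{10996549845956}{2207863} \approx 4.9806 \cdot 10^{6}$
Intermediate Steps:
$\frac{-1480760 + 83 \left(-22643\right)}{-2334447 + 126584} - -4980629 = \frac{-1480760 - 1879369}{-2207863} + 4980629 = \left(-3360129\right) \left(- \frac{1}{2207863}\right) + 4980629 = \frac{3360129}{2207863} + 4980629 = \frac{10996549845956}{2207863}$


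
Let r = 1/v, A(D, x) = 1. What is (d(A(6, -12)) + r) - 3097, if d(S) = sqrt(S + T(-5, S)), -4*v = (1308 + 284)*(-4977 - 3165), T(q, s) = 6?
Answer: -10035878051/3240516 + sqrt(7) ≈ -3094.4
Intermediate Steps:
v = 3240516 (v = -(1308 + 284)*(-4977 - 3165)/4 = -398*(-8142) = -1/4*(-12962064) = 3240516)
d(S) = sqrt(6 + S) (d(S) = sqrt(S + 6) = sqrt(6 + S))
r = 1/3240516 ≈ 3.0859e-7
(d(A(6, -12)) + r) - 3097 = (sqrt(6 + 1) + 1/3240516) - 3097 = (sqrt(7) + 1/3240516) - 3097 = (1/3240516 + sqrt(7)) - 3097 = -10035878051/3240516 + sqrt(7)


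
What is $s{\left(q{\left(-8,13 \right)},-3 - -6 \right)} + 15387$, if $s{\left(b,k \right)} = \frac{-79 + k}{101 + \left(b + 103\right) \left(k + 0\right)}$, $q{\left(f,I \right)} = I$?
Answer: $\frac{6908687}{449} \approx 15387.0$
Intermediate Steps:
$s{\left(b,k \right)} = \frac{-79 + k}{101 + k \left(103 + b\right)}$ ($s{\left(b,k \right)} = \frac{-79 + k}{101 + \left(103 + b\right) k} = \frac{-79 + k}{101 + k \left(103 + b\right)}$)
$s{\left(q{\left(-8,13 \right)},-3 - -6 \right)} + 15387 = \frac{-79 - -3}{101 + 103 \left(-3 - -6\right) + 13 \left(-3 - -6\right)} + 15387 = \frac{-79 + \left(-3 + 6\right)}{101 + 103 \left(-3 + 6\right) + 13 \left(-3 + 6\right)} + 15387 = \frac{-79 + 3}{101 + 103 \cdot 3 + 13 \cdot 3} + 15387 = \frac{1}{101 + 309 + 39} \left(-76\right) + 15387 = \frac{1}{449} \left(-76\right) + 15387 = - \frac{76}{449} + 15387 = \frac{6908687}{449}$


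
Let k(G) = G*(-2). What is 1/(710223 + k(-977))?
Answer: 1/712177 ≈ 1.4041e-6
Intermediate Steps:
k(G) = -2*G
1/(710223 + k(-977)) = 1/(710223 - 2*(-977)) = 1/(710223 + 1954) = 1/712177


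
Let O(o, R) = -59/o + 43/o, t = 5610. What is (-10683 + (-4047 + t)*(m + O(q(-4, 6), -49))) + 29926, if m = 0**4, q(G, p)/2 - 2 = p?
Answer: 17680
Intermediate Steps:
q(G, p) = 4 + 2*p
O(o, R) = -16/o
m = 0
(-10683 + (-4047 + t)*(m + O(q(-4, 6), -49))) + 29926 = (-10683 + (-4047 + 5610)*(0 - 16/(4 + 2*6))) + 29926 = (-10683 + 1563*(0 - 16/(4 + 12))) + 29926 = (-10683 + 1563*(0 - 16/16)) + 29926 = (-10683 + 1563*(0 - 16*1/16)) + 29926 = (-10683 + 1563*(0 - 1)) + 29926 = (-10683 + 1563*(-1)) + 29926 = (-10683 - 1563) + 29926 = -12246 + 29926 = 17680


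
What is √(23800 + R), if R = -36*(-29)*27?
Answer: 2*√12997 ≈ 228.01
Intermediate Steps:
R = 28188 (R = 1044*27 = 28188)
√(23800 + R) = √(23800 + 28188) = √51988 = 2*√12997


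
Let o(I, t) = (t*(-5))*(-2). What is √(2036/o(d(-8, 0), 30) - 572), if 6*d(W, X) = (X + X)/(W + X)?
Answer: I*√127173/15 ≈ 23.774*I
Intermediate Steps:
d(W, X) = X/(3*(W + X)) (d(W, X) = ((X + X)/(W + X))/6 = ((2*X)/(W + X))/6 = (2*X/(W + X))/6 = X/(3*(W + X)))
o(I, t) = 10*t (o(I, t) = -5*t*(-2) = 10*t)
√(2036/o(d(-8, 0), 30) - 572) = √(2036/((10*30)) - 572) = √(2036/300 - 572) = √(2036*(1/300) - 572) = √(509/75 - 572) = √(-42391/75) = I*√127173/15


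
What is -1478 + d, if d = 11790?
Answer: 10312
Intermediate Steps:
-1478 + d = -1478 + 11790 = 10312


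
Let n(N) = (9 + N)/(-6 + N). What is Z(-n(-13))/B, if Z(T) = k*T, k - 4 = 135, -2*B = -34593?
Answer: -1112/657267 ≈ -0.0016919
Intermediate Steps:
B = 34593/2 (B = -½*(-34593) = 34593/2 ≈ 17297.)
k = 139 (k = 4 + 135 = 139)
n(N) = (9 + N)/(-6 + N)
Z(T) = 139*T
Z(-n(-13))/B = (139*(-(9 - 13)/(-6 - 13)))/(34593/2) = (139*(-(-4)/(-19)))*(2/34593) = (139*(-(-1)*(-4)/19))*(2/34593) = (139*(-1*4/19))*(2/34593) = (139*(-4/19))*(2/34593) = -556/19*2/34593 = -1112/657267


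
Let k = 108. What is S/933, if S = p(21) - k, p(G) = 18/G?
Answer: -250/2177 ≈ -0.11484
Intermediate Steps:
S = -750/7 (S = 18/21 - 1*108 = 18*(1/21) - 108 = 6/7 - 108 = -750/7 ≈ -107.14)
S/933 = -750/7/933 = -750/7*1/933 = -250/2177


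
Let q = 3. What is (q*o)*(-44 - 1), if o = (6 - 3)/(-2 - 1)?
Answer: 135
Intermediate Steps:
o = -1 (o = 3/(-3) = 3*(-⅓) = -1)
(q*o)*(-44 - 1) = (3*(-1))*(-44 - 1) = -3*(-45) = 135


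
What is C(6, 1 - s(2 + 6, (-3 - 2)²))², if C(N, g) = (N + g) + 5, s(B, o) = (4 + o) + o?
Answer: 1764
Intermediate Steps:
s(B, o) = 4 + 2*o
C(N, g) = 5 + N + g
C(6, 1 - s(2 + 6, (-3 - 2)²))² = (5 + 6 + (1 - (4 + 2*(-3 - 2)²)))² = (5 + 6 + (1 - (4 + 2*(-5)²)))² = (5 + 6 + (1 - (4 + 2*25)))² = (5 + 6 + (1 - (4 + 50)))² = (5 + 6 + (1 - 1*54))² = (5 + 6 + (1 - 54))² = (5 + 6 - 53)² = (-42)² = 1764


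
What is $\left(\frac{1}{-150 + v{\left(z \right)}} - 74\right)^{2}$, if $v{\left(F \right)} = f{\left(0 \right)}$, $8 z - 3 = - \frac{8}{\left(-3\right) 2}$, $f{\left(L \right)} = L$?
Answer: $\frac{123232201}{22500} \approx 5477.0$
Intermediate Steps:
$z = \frac{13}{24}$ ($z = \frac{3}{8} + \frac{\left(-8\right) \frac{1}{\left(-3\right) 2}}{8} = \frac{3}{8} + \frac{\left(-8\right) \frac{1}{-6}}{8} = \frac{3}{8} + \frac{\left(-8\right) \left(- \frac{1}{6}\right)}{8} = \frac{3}{8} + \frac{1}{8} \cdot \frac{4}{3} = \frac{3}{8} + \frac{1}{6} = \frac{13}{24} \approx 0.54167$)
$v{\left(F \right)} = 0$
$\left(\frac{1}{-150 + v{\left(z \right)}} - 74\right)^{2} = \left(\frac{1}{-150 + 0} - 74\right)^{2} = \left(\frac{1}{-150} - 74\right)^{2} = \left(- \frac{1}{150} - 74\right)^{2} = \left(- \frac{11101}{150}\right)^{2} = \frac{123232201}{22500}$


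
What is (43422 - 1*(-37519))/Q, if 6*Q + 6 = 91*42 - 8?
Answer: 34689/272 ≈ 127.53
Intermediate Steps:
Q = 1904/3 (Q = -1 + (91*42 - 8)/6 = -1 + (3822 - 8)/6 = -1 + (⅙)*3814 = -1 + 1907/3 = 1904/3 ≈ 634.67)
(43422 - 1*(-37519))/Q = (43422 - 1*(-37519))/(1904/3) = (43422 + 37519)*(3/1904) = 80941*(3/1904) = 34689/272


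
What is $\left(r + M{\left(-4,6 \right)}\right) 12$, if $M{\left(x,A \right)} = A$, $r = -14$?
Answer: $-96$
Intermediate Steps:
$\left(r + M{\left(-4,6 \right)}\right) 12 = \left(-14 + 6\right) 12 = \left(-8\right) 12 = -96$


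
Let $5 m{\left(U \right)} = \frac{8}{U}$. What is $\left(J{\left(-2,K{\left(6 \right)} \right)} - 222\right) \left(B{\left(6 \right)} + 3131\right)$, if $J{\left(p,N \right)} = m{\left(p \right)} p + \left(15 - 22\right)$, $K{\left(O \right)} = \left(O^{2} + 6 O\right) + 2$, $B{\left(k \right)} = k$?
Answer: $- \frac{3566769}{5} \approx -7.1335 \cdot 10^{5}$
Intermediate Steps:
$m{\left(U \right)} = \frac{8}{5 U}$ ($m{\left(U \right)} = \frac{8 \frac{1}{U}}{5} = \frac{8}{5 U}$)
$K{\left(O \right)} = 2 + O^{2} + 6 O$
$J{\left(p,N \right)} = - \frac{27}{5}$ ($J{\left(p,N \right)} = \frac{8}{5 p} p + \left(15 - 22\right) = \frac{8}{5} + \left(15 - 22\right) = \frac{8}{5} - 7 = - \frac{27}{5}$)
$\left(J{\left(-2,K{\left(6 \right)} \right)} - 222\right) \left(B{\left(6 \right)} + 3131\right) = \left(- \frac{27}{5} - 222\right) \left(6 + 3131\right) = \left(- \frac{1137}{5}\right) 3137 = - \frac{3566769}{5}$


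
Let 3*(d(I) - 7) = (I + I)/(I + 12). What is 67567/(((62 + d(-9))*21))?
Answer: 67567/1407 ≈ 48.022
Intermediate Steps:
d(I) = 7 + 2*I/(3*(12 + I)) (d(I) = 7 + ((I + I)/(I + 12))/3 = 7 + ((2*I)/(12 + I))/3 = 7 + (2*I/(12 + I))/3 = 7 + 2*I/(3*(12 + I)))
67567/(((62 + d(-9))*21)) = 67567/(((62 + (252 + 23*(-9))/(3*(12 - 9)))*21)) = 67567/(((62 + (⅓)*(252 - 207)/3)*21)) = 67567/(((62 + (⅓)*(⅓)*45)*21)) = 67567/(((62 + 5)*21)) = 67567/((67*21)) = 67567/1407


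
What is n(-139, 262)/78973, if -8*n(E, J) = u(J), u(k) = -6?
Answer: 3/315892 ≈ 9.4969e-6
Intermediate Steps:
n(E, J) = 3/4 (n(E, J) = -1/8*(-6) = 3/4)
n(-139, 262)/78973 = (3/4)/78973 = (3/4)*(1/78973) = 3/315892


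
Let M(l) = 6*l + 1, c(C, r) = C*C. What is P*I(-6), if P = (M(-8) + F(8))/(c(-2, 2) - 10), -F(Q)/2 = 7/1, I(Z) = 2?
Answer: 61/3 ≈ 20.333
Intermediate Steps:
c(C, r) = C**2
F(Q) = -14 (F(Q) = -14/1 = -14)
M(l) = 1 + 6*l
P = 61/6 (P = ((1 + 6*(-8)) - 14)/((-2)**2 - 10) = ((1 - 48) - 14)/(4 - 10) = (-47 - 14)/(-6) = -61*(-1/6) = 61/6 ≈ 10.167)
P*I(-6) = (61/6)*2 = 61/3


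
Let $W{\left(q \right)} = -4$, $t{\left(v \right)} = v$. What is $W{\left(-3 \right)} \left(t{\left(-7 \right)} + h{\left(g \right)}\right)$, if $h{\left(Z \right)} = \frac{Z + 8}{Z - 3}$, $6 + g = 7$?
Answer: $46$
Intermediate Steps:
$g = 1$ ($g = -6 + 7 = 1$)
$h{\left(Z \right)} = \frac{8 + Z}{-3 + Z}$
$W{\left(-3 \right)} \left(t{\left(-7 \right)} + h{\left(g \right)}\right) = - 4 \left(-7 + \frac{8 + 1}{-3 + 1}\right) = - 4 \left(-7 + \frac{1}{-2} \cdot 9\right) = - 4 \left(-7 - \frac{9}{2}\right) = \left(-4\right) \left(- \frac{23}{2}\right) = 46$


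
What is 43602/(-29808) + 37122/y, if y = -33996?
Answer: -35955919/14074344 ≈ -2.5547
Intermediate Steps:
43602/(-29808) + 37122/y = 43602/(-29808) + 37122/(-33996) = 43602*(-1/29808) + 37122*(-1/33996) = -7267/4968 - 6187/5666 = -35955919/14074344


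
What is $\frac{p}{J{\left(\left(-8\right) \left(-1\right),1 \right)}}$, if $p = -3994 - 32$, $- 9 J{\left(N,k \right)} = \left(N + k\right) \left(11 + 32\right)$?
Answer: $\frac{4026}{43} \approx 93.628$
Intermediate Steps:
$J{\left(N,k \right)} = - \frac{43 N}{9} - \frac{43 k}{9}$ ($J{\left(N,k \right)} = - \frac{\left(N + k\right) \left(11 + 32\right)}{9} = - \frac{\left(N + k\right) 43}{9} = - \frac{43 N + 43 k}{9} = - \frac{43 N}{9} - \frac{43 k}{9}$)
$p = -4026$ ($p = -3994 - 32 = -4026$)
$\frac{p}{J{\left(\left(-8\right) \left(-1\right),1 \right)}} = - \frac{4026}{- \frac{43 \left(\left(-8\right) \left(-1\right)\right)}{9} - \frac{43}{9}} = - \frac{4026}{\left(- \frac{43}{9}\right) 8 - \frac{43}{9}} = - \frac{4026}{- \frac{344}{9} - \frac{43}{9}} = - \frac{4026}{-43} = \left(-4026\right) \left(- \frac{1}{43}\right) = \frac{4026}{43}$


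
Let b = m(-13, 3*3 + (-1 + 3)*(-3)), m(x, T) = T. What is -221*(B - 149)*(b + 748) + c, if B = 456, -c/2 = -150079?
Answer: -50652939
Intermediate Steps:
c = 300158 (c = -2*(-150079) = 300158)
b = 3 (b = 3*3 + (-1 + 3)*(-3) = 9 + 2*(-3) = 9 - 6 = 3)
-221*(B - 149)*(b + 748) + c = -221*(456 - 149)*(3 + 748) + 300158 = -67847*751 + 300158 = -221*230557 + 300158 = -50953097 + 300158 = -50652939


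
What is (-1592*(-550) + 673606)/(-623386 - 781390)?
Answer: -774603/702388 ≈ -1.1028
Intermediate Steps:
(-1592*(-550) + 673606)/(-623386 - 781390) = (875600 + 673606)/(-1404776) = 1549206*(-1/1404776) = -774603/702388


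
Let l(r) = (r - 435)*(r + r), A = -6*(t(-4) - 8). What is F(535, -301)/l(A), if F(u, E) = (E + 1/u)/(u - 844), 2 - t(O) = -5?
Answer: -26839/141840270 ≈ -0.00018922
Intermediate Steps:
t(O) = 7 (t(O) = 2 - 1*(-5) = 2 + 5 = 7)
F(u, E) = (E + 1/u)/(-844 + u)
A = 6 (A = -6*(7 - 8) = -6*(-1) = 6)
l(r) = 2*r*(-435 + r) (l(r) = (-435 + r)*(2*r) = 2*r*(-435 + r))
F(535, -301)/l(A) = ((1 - 301*535)/(535*(-844 + 535)))/((2*6*(-435 + 6))) = ((1/535)*(1 - 161035)/(-309))/((2*6*(-429))) = ((1/535)*(-1/309)*(-161034))/(-5148) = (53678/55105)*(-1/5148) = -26839/141840270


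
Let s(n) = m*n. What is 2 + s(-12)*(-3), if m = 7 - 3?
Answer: 146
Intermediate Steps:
m = 4
s(n) = 4*n
2 + s(-12)*(-3) = 2 + (4*(-12))*(-3) = 2 - 48*(-3) = 2 + 144 = 146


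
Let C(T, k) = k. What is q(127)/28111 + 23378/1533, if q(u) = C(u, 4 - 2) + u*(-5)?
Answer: 656208569/43094163 ≈ 15.227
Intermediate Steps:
q(u) = 2 - 5*u (q(u) = (4 - 2) + u*(-5) = 2 - 5*u)
q(127)/28111 + 23378/1533 = (2 - 5*127)/28111 + 23378/1533 = (2 - 635)*(1/28111) + 23378*(1/1533) = -633*1/28111 + 23378/1533 = -633/28111 + 23378/1533 = 656208569/43094163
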